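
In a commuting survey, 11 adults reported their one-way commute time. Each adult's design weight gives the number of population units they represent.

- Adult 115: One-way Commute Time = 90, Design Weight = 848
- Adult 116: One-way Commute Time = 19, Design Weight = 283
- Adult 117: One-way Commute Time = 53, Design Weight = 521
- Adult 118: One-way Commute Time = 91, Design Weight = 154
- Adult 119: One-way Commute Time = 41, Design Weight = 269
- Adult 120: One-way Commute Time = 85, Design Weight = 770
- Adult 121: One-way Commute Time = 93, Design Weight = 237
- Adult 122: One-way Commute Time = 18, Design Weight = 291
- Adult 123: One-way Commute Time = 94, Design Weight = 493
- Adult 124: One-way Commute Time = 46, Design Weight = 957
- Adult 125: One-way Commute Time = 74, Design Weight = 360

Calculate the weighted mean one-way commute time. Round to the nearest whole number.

Weighted sum = 90×848 + 19×283 + 53×521 + 91×154 + 41×269 + 85×770 + 93×237 + 18×291 + 94×493 + 46×957 + 74×360
  = 76320 + 5377 + 27613 + 14014 + 11029 + 65450 + 22041 + 5238 + 46342 + 44022 + 26640 = 344086
Sum of weights = 5183
Weighted mean = 344086 / 5183 = 66.38742

66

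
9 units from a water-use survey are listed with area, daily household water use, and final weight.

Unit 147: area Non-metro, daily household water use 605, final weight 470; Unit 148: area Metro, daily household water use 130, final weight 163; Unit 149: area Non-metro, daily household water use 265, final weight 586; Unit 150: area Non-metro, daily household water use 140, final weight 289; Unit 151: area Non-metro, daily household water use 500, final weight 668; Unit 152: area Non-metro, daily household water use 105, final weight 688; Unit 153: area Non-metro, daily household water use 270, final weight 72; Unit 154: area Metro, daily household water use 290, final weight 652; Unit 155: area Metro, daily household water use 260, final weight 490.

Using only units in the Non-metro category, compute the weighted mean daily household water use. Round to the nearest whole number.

327

Non-metro rows: 147, 149, 150, 151, 152, 153
Weighted sum = 605×470 + 265×586 + 140×289 + 500×668 + 105×688 + 270×72
  = 284350 + 155290 + 40460 + 334000 + 72240 + 19440 = 905780
Sum of weights = 470 + 586 + 289 + 668 + 688 + 72 = 2773
Weighted mean = 905780 / 2773 = 326.64263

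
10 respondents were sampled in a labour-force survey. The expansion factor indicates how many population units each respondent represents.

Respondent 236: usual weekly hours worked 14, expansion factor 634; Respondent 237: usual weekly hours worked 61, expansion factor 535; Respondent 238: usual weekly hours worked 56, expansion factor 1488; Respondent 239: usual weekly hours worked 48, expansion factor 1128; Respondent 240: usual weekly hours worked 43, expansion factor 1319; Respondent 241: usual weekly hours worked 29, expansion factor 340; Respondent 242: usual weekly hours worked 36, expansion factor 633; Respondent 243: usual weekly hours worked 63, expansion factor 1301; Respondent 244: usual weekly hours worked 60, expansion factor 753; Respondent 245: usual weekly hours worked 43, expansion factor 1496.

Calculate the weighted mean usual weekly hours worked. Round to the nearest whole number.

Weighted sum = 14×634 + 61×535 + 56×1488 + 48×1128 + 43×1319 + 29×340 + 36×633 + 63×1301 + 60×753 + 43×1496
  = 8876 + 32635 + 83328 + 54144 + 56717 + 9860 + 22788 + 81963 + 45180 + 64328 = 459819
Sum of weights = 634 + 535 + 1488 + 1128 + 1319 + 340 + 633 + 1301 + 753 + 1496 = 9627
Weighted mean = 459819 / 9627 = 47.763478

48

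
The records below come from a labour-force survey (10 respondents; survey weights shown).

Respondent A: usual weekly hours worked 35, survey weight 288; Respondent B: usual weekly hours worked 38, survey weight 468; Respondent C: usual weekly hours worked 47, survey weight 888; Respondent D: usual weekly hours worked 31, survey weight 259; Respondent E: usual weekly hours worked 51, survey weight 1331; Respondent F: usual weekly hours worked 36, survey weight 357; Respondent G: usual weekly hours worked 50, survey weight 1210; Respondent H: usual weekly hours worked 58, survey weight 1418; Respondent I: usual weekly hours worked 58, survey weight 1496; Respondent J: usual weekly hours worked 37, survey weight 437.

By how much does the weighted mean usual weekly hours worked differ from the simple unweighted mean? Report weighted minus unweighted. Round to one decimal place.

Unweighted sum = 35 + 38 + 47 + 31 + 51 + 36 + 50 + 58 + 58 + 37 = 441
Unweighted mean = 441 / 10 = 44.1
Weighted sum = 35×288 + 38×468 + 47×888 + 31×259 + 51×1331 + 36×357 + 50×1210 + 58×1418 + 58×1496 + 37×437
  = 10080 + 17784 + 41736 + 8029 + 67881 + 12852 + 60500 + 82244 + 86768 + 16169 = 404043
Sum of weights = 8152
Weighted mean = 404043 / 8152 = 49.563665
Difference (weighted minus unweighted) = 5.4636654

5.5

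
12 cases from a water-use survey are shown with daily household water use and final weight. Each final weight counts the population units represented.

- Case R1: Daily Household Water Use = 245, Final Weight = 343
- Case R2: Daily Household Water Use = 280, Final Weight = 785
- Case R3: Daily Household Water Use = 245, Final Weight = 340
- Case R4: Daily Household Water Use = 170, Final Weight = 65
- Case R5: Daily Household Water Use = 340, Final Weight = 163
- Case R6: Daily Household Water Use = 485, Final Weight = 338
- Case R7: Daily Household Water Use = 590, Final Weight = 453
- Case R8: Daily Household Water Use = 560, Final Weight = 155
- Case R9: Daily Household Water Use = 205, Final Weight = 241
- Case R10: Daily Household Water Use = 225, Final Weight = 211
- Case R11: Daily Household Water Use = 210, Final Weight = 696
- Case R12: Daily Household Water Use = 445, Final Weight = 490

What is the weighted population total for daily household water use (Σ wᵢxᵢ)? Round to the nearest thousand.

1433000

Weighted total = 245×343 + 280×785 + 245×340 + 170×65 + 340×163 + 485×338 + 590×453 + 560×155 + 205×241 + 225×211 + 210×696 + 445×490
  = 84035 + 219800 + 83300 + 11050 + 55420 + 163930 + 267270 + 86800 + 49405 + 47475 + 146160 + 218050 = 1432695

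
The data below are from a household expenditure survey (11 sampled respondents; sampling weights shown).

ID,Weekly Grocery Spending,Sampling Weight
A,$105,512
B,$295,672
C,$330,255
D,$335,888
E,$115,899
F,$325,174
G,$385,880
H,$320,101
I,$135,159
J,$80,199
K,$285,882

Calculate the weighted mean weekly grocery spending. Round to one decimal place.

Weighted sum = 105×512 + 295×672 + 330×255 + 335×888 + 115×899 + 325×174 + 385×880 + 320×101 + 135×159 + 80×199 + 285×882
  = 53760 + 198240 + 84150 + 297480 + 103385 + 56550 + 338800 + 32320 + 21465 + 15920 + 251370 = 1453440
Sum of weights = 512 + 672 + 255 + 888 + 899 + 174 + 880 + 101 + 159 + 199 + 882 = 5621
Weighted mean = 1453440 / 5621 = 258.57321

258.6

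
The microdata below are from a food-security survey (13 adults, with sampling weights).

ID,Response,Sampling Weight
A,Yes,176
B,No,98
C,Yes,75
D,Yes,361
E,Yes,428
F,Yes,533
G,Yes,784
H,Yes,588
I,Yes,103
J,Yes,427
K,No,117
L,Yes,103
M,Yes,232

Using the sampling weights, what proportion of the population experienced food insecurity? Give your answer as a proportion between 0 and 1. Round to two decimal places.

Sum of weights for 'Yes' = 176 + 75 + 361 + 428 + 533 + 784 + 588 + 103 + 427 + 103 + 232 = 3810
Total weight = 4025
Weighted proportion = 3810 / 4025 = 0.94658385

0.95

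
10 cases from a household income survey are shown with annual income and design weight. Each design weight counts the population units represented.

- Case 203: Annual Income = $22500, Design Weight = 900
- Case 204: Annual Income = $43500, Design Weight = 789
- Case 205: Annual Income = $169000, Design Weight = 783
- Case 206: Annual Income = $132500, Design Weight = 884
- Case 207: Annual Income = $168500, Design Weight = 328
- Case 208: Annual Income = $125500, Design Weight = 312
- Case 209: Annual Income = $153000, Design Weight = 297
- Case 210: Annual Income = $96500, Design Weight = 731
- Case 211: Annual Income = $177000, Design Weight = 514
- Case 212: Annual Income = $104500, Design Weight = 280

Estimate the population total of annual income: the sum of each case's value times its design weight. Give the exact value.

Weighted total = 22500×900 + 43500×789 + 169000×783 + 132500×884 + 168500×328 + 125500×312 + 153000×297 + 96500×731 + 177000×514 + 104500×280
  = 20250000 + 34321500 + 132327000 + 117130000 + 55268000 + 39156000 + 45441000 + 70541500 + 90978000 + 29260000 = 634673000

634673000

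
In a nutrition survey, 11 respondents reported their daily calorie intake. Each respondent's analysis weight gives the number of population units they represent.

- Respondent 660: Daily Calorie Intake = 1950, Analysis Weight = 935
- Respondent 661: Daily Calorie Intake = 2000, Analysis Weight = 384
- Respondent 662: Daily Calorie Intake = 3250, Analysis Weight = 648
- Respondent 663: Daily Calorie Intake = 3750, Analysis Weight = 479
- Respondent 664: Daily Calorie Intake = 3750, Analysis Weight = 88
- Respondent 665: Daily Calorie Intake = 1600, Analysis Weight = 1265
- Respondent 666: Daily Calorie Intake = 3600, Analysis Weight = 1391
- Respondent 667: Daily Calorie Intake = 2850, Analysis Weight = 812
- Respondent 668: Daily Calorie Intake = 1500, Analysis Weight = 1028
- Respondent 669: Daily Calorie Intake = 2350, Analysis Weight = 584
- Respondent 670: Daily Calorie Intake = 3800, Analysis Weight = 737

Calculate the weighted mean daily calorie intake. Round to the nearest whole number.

2621

Weighted sum = 1950×935 + 2000×384 + 3250×648 + 3750×479 + 3750×88 + 1600×1265 + 3600×1391 + 2850×812 + 1500×1028 + 2350×584 + 3800×737
  = 1823250 + 768000 + 2106000 + 1796250 + 330000 + 2024000 + 5007600 + 2314200 + 1542000 + 1372400 + 2800600 = 21884300
Sum of weights = 935 + 384 + 648 + 479 + 88 + 1265 + 1391 + 812 + 1028 + 584 + 737 = 8351
Weighted mean = 21884300 / 8351 = 2620.5604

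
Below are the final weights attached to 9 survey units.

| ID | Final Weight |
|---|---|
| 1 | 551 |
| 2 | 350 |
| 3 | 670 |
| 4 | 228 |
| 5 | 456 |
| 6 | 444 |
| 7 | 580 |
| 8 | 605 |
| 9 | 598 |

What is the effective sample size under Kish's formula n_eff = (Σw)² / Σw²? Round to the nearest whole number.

Σ wᵢ = 551 + 350 + 670 + 228 + 456 + 444 + 580 + 605 + 598 = 4482
Σ wᵢ² = 303601 + 122500 + 448900 + 51984 + 207936 + 197136 + 336400 + 366025 + 357604 = 2392086
n_eff = 4482² / 2392086 = 20088324 / 2392086 = 8.3978268

8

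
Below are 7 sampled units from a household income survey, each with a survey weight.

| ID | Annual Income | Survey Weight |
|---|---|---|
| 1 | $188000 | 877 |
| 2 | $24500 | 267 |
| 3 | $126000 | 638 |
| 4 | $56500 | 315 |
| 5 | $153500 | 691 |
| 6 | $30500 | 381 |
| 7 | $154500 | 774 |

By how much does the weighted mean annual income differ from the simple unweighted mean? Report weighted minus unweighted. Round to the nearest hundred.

Unweighted sum = 733500
Unweighted mean = 733500 / 7 = 104785.71
Weighted sum = 188000×877 + 24500×267 + 126000×638 + 56500×315 + 153500×691 + 30500×381 + 154500×774
  = 506875000
Sum of weights = 3943
Weighted mean = 506875000 / 3943 = 128550.6
Difference (weighted minus unweighted) = 23764.882

23800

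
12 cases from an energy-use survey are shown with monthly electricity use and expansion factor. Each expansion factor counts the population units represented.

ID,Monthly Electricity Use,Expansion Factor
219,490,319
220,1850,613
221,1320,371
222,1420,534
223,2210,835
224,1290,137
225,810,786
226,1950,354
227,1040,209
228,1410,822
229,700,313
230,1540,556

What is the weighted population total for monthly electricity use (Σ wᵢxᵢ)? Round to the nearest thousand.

8339000

Weighted total = 490×319 + 1850×613 + 1320×371 + 1420×534 + 2210×835 + 1290×137 + 810×786 + 1950×354 + 1040×209 + 1410×822 + 700×313 + 1540×556
  = 8339120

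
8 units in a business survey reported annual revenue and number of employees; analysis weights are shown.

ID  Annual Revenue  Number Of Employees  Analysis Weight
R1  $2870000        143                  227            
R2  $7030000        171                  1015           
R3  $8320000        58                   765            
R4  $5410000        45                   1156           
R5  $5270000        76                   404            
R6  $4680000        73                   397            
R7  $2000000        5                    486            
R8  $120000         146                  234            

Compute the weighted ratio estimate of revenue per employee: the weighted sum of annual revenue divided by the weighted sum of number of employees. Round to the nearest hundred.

Σ wᵢ·y = 2870000×227 + 7030000×1015 + 8320000×765 + 5410000×1156 + 5270000×404 + 4680000×397 + 2000000×486 + 120000×234
  = 651490000 + 7135450000 + 6364800000 + 6253960000 + 2129080000 + 1857960000 + 972000000 + 28080000 = 25392820000
Σ wᵢ·x = 143×227 + 171×1015 + 58×765 + 45×1156 + 76×404 + 73×397 + 5×486 + 146×234
  = 32461 + 173565 + 44370 + 52020 + 30704 + 28981 + 2430 + 34164 = 398695
Ratio = 25392820000 / 398695 = 63689.838

63700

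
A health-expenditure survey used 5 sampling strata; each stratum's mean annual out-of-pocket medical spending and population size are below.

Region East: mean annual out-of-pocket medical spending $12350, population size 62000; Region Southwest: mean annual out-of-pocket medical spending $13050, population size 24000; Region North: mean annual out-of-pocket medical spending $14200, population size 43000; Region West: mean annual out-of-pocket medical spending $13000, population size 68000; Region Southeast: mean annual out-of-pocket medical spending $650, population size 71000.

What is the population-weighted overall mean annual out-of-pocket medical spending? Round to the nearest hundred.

9800

Σ Nₕ·x̄ₕ = 12350×62000 + 13050×24000 + 14200×43000 + 13000×68000 + 650×71000
  = 2619650000
Σ Nₕ = 62000 + 24000 + 43000 + 68000 + 71000 = 268000
Overall mean = 2619650000 / 268000 = 9774.8134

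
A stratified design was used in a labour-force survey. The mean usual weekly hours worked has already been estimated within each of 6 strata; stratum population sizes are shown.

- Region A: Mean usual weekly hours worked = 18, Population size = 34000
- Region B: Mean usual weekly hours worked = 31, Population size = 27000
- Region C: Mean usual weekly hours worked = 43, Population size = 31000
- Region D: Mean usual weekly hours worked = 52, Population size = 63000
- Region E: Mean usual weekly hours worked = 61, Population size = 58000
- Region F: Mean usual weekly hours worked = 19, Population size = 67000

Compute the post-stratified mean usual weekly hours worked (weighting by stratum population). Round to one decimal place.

38.8

Σ Nₕ·x̄ₕ = 10869000
Σ Nₕ = 280000
Overall mean = 10869000 / 280000 = 38.817857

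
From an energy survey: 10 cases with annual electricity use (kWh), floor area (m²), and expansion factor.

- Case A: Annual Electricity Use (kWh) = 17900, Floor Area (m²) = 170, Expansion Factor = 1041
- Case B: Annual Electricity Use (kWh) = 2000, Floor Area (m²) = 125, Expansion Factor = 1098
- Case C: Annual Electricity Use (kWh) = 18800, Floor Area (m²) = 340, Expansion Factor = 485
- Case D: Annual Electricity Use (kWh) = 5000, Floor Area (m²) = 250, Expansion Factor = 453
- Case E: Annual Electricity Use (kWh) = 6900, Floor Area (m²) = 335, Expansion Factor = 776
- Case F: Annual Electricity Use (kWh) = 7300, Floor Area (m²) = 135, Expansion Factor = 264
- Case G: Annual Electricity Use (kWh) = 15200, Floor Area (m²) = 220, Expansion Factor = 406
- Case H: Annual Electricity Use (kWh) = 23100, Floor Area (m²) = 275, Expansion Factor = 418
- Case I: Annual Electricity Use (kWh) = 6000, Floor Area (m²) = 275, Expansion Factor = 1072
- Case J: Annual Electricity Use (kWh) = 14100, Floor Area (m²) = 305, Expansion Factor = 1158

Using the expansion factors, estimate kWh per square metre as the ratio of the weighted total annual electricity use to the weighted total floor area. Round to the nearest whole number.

Σ wᵢ·y = 17900×1041 + 2000×1098 + 18800×485 + 5000×453 + 6900×776 + 7300×264 + 15200×406 + 23100×418 + 6000×1072 + 14100×1158
  = 78081300
Σ wᵢ·x = 170×1041 + 125×1098 + 340×485 + 250×453 + 335×776 + 135×264 + 220×406 + 275×418 + 275×1072 + 305×1158
  = 1740230
Ratio = 78081300 / 1740230 = 44.868379

45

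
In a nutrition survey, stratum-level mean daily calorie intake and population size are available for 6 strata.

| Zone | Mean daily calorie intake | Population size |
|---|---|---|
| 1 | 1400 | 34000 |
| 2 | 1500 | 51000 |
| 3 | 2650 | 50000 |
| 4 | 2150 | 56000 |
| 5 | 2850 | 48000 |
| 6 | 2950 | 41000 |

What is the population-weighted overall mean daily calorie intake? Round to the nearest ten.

Σ Nₕ·x̄ₕ = 1400×34000 + 1500×51000 + 2650×50000 + 2150×56000 + 2850×48000 + 2950×41000
  = 634750000
Σ Nₕ = 34000 + 51000 + 50000 + 56000 + 48000 + 41000 = 280000
Overall mean = 634750000 / 280000 = 2266.9643

2270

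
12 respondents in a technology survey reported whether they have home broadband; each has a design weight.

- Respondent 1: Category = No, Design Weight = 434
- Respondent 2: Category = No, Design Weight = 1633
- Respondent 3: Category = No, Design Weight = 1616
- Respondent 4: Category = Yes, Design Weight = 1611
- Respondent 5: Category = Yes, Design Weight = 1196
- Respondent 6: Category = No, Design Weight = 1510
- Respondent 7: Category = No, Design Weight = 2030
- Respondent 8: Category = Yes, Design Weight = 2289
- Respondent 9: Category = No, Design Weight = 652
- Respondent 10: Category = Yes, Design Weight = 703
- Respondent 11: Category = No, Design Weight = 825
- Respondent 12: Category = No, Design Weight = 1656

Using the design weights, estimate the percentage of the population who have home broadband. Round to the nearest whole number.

36

Sum of weights for 'Yes' = 1611 + 1196 + 2289 + 703 = 5799
Total weight = 16155
Weighted proportion = 5799 / 16155 = 0.35896007 → 35.896007%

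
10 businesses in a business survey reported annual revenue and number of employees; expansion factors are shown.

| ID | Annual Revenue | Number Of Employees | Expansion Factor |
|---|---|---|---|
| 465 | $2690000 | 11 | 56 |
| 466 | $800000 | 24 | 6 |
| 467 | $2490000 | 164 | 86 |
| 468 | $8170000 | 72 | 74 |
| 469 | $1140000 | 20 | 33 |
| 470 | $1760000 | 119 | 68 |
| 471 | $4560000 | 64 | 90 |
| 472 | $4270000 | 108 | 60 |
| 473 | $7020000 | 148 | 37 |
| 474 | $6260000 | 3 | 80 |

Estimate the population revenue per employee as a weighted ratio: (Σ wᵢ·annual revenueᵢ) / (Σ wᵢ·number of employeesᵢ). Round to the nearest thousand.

Σ wᵢ·y = 2558600000
Σ wᵢ·x = 11×56 + 24×6 + 164×86 + 72×74 + 20×33 + 119×68 + 64×90 + 108×60 + 148×37 + 3×80
  = 616 + 144 + 14104 + 5328 + 660 + 8092 + 5760 + 6480 + 5476 + 240 = 46900
Ratio = 2558600000 / 46900 = 54554.371

55000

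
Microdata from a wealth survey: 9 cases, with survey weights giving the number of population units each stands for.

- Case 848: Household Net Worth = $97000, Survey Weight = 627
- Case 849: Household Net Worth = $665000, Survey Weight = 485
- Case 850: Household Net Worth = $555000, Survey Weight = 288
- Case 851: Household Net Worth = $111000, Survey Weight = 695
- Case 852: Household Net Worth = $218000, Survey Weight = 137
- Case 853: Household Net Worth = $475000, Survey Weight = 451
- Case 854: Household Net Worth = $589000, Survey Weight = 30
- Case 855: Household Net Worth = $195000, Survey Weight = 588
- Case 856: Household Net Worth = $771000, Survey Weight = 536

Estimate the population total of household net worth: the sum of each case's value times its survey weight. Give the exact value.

1410006000

Weighted total = 97000×627 + 665000×485 + 555000×288 + 111000×695 + 218000×137 + 475000×451 + 589000×30 + 195000×588 + 771000×536
  = 60819000 + 322525000 + 159840000 + 77145000 + 29866000 + 214225000 + 17670000 + 114660000 + 413256000 = 1410006000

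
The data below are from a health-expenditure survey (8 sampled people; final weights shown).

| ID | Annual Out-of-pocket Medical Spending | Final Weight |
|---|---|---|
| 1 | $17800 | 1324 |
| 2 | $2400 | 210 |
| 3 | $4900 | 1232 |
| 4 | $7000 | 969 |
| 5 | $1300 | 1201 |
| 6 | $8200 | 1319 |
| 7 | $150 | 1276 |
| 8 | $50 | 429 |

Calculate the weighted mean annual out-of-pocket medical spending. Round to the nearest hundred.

6200

Weighted sum = 17800×1324 + 2400×210 + 4900×1232 + 7000×969 + 1300×1201 + 8200×1319 + 150×1276 + 50×429
  = 23567200 + 504000 + 6036800 + 6783000 + 1561300 + 10815800 + 191400 + 21450 = 49480950
Sum of weights = 1324 + 210 + 1232 + 969 + 1201 + 1319 + 1276 + 429 = 7960
Weighted mean = 49480950 / 7960 = 6216.1997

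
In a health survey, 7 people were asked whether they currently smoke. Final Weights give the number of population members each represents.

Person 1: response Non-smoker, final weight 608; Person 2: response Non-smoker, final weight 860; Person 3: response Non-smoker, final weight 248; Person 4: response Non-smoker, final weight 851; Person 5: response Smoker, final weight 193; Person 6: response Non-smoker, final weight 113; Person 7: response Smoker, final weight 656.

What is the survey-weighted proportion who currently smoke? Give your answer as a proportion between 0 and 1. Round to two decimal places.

Sum of weights for 'Smoker' = 193 + 656 = 849
Total weight = 608 + 860 + 248 + 851 + 193 + 113 + 656 = 3529
Weighted proportion = 849 / 3529 = 0.24057807

0.24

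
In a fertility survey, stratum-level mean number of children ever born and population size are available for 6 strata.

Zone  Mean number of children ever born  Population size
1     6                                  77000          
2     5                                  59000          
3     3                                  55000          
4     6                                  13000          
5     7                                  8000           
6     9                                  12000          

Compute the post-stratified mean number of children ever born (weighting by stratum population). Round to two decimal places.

Σ Nₕ·x̄ₕ = 6×77000 + 5×59000 + 3×55000 + 6×13000 + 7×8000 + 9×12000
  = 462000 + 295000 + 165000 + 78000 + 56000 + 108000 = 1164000
Σ Nₕ = 77000 + 59000 + 55000 + 13000 + 8000 + 12000 = 224000
Overall mean = 1164000 / 224000 = 5.1964286

5.20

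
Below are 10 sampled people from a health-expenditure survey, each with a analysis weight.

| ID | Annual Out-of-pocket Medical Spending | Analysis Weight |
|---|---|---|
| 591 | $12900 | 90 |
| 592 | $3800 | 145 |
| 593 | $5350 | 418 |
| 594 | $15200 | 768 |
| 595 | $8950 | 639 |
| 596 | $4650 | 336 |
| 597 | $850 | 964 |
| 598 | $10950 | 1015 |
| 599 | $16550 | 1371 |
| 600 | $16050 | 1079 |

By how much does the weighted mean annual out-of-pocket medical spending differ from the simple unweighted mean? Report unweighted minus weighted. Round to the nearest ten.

Unweighted sum = 12900 + 3800 + 5350 + 15200 + 8950 + 4650 + 850 + 10950 + 16550 + 16050 = 95250
Unweighted mean = 95250 / 10 = 9525
Weighted sum = 12900×90 + 3800×145 + 5350×418 + 15200×768 + 8950×639 + 4650×336 + 850×964 + 10950×1015 + 16550×1371 + 16050×1079
  = 1161000 + 551000 + 2236300 + 11673600 + 5719050 + 1562400 + 819400 + 11114250 + 22690050 + 17317950 = 74845000
Sum of weights = 90 + 145 + 418 + 768 + 639 + 336 + 964 + 1015 + 1371 + 1079 = 6825
Weighted mean = 74845000 / 6825 = 10966.3
Difference (unweighted minus weighted) = -1441.3004

-1440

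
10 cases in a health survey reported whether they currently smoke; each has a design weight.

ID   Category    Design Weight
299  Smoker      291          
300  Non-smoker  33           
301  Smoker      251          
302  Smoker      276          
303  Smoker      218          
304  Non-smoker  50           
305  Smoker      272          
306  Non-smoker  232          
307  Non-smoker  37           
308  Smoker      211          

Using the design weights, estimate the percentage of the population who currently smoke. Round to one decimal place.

81.2

Sum of weights for 'Smoker' = 291 + 251 + 276 + 218 + 272 + 211 = 1519
Total weight = 1871
Weighted proportion = 1519 / 1871 = 0.81186531 → 81.186531%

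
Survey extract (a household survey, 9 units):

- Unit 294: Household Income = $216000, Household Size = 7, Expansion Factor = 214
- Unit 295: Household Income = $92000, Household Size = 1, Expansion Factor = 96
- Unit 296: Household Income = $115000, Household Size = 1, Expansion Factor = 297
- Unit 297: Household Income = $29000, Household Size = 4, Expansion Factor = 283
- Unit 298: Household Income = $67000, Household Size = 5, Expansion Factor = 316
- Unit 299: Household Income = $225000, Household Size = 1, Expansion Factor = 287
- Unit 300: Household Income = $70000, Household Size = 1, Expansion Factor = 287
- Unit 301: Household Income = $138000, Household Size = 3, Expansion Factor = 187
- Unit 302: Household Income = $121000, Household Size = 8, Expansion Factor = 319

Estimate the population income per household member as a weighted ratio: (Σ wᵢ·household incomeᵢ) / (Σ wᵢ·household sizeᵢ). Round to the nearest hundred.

32300

Σ wᵢ·y = 216000×214 + 92000×96 + 115000×297 + 29000×283 + 67000×316 + 225000×287 + 70000×287 + 138000×187 + 121000×319
  = 46224000 + 8832000 + 34155000 + 8207000 + 21172000 + 64575000 + 20090000 + 25806000 + 38599000 = 267660000
Σ wᵢ·x = 7×214 + 1×96 + 1×297 + 4×283 + 5×316 + 1×287 + 1×287 + 3×187 + 8×319
  = 8290
Ratio = 267660000 / 8290 = 32287.093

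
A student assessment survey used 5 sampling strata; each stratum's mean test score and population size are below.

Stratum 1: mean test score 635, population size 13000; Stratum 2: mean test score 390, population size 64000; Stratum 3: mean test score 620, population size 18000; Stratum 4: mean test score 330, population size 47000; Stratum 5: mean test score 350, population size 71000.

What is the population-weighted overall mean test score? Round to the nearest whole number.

Σ Nₕ·x̄ₕ = 635×13000 + 390×64000 + 620×18000 + 330×47000 + 350×71000
  = 8255000 + 24960000 + 11160000 + 15510000 + 24850000 = 84735000
Σ Nₕ = 13000 + 64000 + 18000 + 47000 + 71000 = 213000
Overall mean = 84735000 / 213000 = 397.8169

398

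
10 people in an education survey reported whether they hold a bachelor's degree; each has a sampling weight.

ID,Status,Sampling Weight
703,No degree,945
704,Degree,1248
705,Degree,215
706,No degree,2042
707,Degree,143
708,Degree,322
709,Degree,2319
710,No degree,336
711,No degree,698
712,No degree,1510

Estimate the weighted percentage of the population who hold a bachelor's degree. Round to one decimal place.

43.4

Sum of weights for 'Degree' = 1248 + 215 + 143 + 322 + 2319 = 4247
Total weight = 9778
Weighted proportion = 4247 / 9778 = 0.4343424 → 43.43424%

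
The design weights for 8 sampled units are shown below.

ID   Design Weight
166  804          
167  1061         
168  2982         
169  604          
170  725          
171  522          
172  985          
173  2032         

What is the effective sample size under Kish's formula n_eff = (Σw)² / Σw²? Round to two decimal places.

Σ wᵢ = 804 + 1061 + 2982 + 604 + 725 + 522 + 985 + 2032 = 9715
Σ wᵢ² = 646416 + 1125721 + 8892324 + 364816 + 525625 + 272484 + 970225 + 4129024 = 16926635
n_eff = 9715² / 16926635 = 94381225 / 16926635 = 5.5759001

5.58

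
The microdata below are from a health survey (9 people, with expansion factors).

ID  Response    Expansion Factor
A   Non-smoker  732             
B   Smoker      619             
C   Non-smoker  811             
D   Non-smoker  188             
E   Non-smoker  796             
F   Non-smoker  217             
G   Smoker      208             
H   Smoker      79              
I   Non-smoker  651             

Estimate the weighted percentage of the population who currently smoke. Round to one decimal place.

21.1

Sum of weights for 'Smoker' = 619 + 208 + 79 = 906
Total weight = 732 + 619 + 811 + 188 + 796 + 217 + 208 + 79 + 651 = 4301
Weighted proportion = 906 / 4301 = 0.21064869 → 21.064869%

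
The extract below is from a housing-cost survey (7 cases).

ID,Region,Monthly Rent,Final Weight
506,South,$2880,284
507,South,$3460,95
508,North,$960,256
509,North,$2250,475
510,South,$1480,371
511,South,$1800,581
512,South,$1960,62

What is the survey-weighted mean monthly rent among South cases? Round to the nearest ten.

South rows: 506, 507, 510, 511, 512
Weighted sum = 2880×284 + 3460×95 + 1480×371 + 1800×581 + 1960×62
  = 2863020
Sum of weights = 284 + 95 + 371 + 581 + 62 = 1393
Weighted mean = 2863020 / 1393 = 2055.2907

2060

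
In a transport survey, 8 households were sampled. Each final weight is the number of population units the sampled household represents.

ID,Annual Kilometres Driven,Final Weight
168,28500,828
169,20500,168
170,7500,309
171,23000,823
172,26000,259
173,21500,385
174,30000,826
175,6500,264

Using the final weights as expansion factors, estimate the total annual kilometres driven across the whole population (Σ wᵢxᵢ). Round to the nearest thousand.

Weighted total = 28500×828 + 20500×168 + 7500×309 + 23000×823 + 26000×259 + 21500×385 + 30000×826 + 6500×264
  = 23598000 + 3444000 + 2317500 + 18929000 + 6734000 + 8277500 + 24780000 + 1716000 = 89796000

89796000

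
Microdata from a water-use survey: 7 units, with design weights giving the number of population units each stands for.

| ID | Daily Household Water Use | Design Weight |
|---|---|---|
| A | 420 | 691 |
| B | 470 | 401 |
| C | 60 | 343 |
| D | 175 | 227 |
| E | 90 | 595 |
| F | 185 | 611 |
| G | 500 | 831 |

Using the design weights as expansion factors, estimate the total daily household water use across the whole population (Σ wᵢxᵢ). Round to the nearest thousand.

Weighted total = 420×691 + 470×401 + 60×343 + 175×227 + 90×595 + 185×611 + 500×831
  = 290220 + 188470 + 20580 + 39725 + 53550 + 113035 + 415500 = 1121080

1121000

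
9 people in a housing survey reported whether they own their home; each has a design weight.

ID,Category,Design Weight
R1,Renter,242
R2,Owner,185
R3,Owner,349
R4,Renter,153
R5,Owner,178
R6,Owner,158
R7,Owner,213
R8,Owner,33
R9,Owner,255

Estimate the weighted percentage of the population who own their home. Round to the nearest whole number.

78

Sum of weights for 'Owner' = 185 + 349 + 178 + 158 + 213 + 33 + 255 = 1371
Total weight = 242 + 185 + 349 + 153 + 178 + 158 + 213 + 33 + 255 = 1766
Weighted proportion = 1371 / 1766 = 0.77633069 → 77.633069%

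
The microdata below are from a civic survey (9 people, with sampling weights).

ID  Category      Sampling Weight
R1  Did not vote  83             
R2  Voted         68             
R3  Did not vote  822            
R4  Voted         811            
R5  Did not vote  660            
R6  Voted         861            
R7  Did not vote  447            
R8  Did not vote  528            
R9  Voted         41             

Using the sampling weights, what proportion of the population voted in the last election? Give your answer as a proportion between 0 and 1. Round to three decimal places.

0.412

Sum of weights for 'Voted' = 68 + 811 + 861 + 41 = 1781
Total weight = 83 + 68 + 822 + 811 + 660 + 861 + 447 + 528 + 41 = 4321
Weighted proportion = 1781 / 4321 = 0.41217311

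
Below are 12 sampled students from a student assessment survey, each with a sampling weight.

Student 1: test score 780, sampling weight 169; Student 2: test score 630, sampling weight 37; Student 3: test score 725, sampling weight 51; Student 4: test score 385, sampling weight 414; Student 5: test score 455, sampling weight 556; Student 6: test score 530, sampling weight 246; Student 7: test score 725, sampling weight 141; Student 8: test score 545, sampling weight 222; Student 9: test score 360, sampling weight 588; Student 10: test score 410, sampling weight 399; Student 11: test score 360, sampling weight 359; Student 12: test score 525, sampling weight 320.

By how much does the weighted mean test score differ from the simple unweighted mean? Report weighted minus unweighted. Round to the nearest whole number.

Unweighted sum = 6430
Unweighted mean = 6430 / 12 = 535.83333
Weighted sum = 780×169 + 630×37 + 725×51 + 385×414 + 455×556 + 530×246 + 725×141 + 545×222 + 360×588 + 410×399 + 360×359 + 525×320
  = 131820 + 23310 + 36975 + 159390 + 252980 + 130380 + 102225 + 120990 + 211680 + 163590 + 129240 + 168000 = 1630580
Sum of weights = 169 + 37 + 51 + 414 + 556 + 246 + 141 + 222 + 588 + 399 + 359 + 320 = 3502
Weighted mean = 1630580 / 3502 = 465.61393
Difference (weighted minus unweighted) = -70.219398

-70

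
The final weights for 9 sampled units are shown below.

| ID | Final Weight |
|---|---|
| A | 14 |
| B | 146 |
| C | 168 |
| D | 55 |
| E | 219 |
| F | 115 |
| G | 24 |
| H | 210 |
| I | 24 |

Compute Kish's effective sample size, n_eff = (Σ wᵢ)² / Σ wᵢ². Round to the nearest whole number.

6

Σ wᵢ = 14 + 146 + 168 + 55 + 219 + 115 + 24 + 210 + 24 = 975
Σ wᵢ² = 196 + 21316 + 28224 + 3025 + 47961 + 13225 + 576 + 44100 + 576 = 159199
n_eff = 975² / 159199 = 950625 / 159199 = 5.9713001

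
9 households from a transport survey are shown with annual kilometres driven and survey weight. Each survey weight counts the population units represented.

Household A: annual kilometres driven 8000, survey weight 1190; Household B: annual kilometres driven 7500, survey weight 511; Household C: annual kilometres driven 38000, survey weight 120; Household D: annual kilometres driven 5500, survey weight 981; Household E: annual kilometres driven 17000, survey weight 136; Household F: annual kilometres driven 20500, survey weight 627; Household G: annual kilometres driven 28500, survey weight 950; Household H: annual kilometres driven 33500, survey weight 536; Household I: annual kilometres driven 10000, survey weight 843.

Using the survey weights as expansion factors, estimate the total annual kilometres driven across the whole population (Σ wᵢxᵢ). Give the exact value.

Weighted total = 91934500

91934500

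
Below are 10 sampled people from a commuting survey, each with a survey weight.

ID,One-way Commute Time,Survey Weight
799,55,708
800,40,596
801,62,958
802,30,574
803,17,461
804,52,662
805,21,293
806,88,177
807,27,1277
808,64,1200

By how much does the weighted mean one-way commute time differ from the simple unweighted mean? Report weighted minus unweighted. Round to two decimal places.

Unweighted sum = 55 + 40 + 62 + 30 + 17 + 52 + 21 + 88 + 27 + 64 = 456
Unweighted mean = 456 / 10 = 45.6
Weighted sum = 55×708 + 40×596 + 62×958 + 30×574 + 17×461 + 52×662 + 21×293 + 88×177 + 27×1277 + 64×1200
  = 38940 + 23840 + 59396 + 17220 + 7837 + 34424 + 6153 + 15576 + 34479 + 76800 = 314665
Sum of weights = 6906
Weighted mean = 314665 / 6906 = 45.564002
Difference (weighted minus unweighted) = -0.035997683

-0.04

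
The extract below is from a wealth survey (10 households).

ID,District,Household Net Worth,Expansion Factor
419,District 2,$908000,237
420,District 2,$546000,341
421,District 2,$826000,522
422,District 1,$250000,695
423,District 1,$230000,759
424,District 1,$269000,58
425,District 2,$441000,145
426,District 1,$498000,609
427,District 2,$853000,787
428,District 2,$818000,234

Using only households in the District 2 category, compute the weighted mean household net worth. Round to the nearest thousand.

776000

District 2 rows: 419, 420, 421, 425, 427, 428
Weighted sum = 908000×237 + 546000×341 + 826000×522 + 441000×145 + 853000×787 + 818000×234
  = 215196000 + 186186000 + 431172000 + 63945000 + 671311000 + 191412000 = 1759222000
Sum of weights = 237 + 341 + 522 + 145 + 787 + 234 = 2266
Weighted mean = 1759222000 / 2266 = 776355.69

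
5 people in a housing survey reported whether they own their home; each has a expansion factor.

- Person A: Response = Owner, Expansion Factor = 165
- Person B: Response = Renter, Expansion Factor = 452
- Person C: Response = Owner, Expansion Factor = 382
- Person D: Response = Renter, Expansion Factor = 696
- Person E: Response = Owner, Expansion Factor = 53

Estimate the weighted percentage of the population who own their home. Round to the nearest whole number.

34

Sum of weights for 'Owner' = 165 + 382 + 53 = 600
Total weight = 165 + 452 + 382 + 696 + 53 = 1748
Weighted proportion = 600 / 1748 = 0.34324943 → 34.324943%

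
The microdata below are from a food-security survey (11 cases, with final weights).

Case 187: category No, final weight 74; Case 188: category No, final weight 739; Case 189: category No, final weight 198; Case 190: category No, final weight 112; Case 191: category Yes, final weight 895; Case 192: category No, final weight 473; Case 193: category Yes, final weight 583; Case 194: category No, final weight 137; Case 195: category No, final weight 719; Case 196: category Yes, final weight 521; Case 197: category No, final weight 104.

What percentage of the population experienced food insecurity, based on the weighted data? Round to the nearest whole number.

44

Sum of weights for 'Yes' = 895 + 583 + 521 = 1999
Total weight = 74 + 739 + 198 + 112 + 895 + 473 + 583 + 137 + 719 + 521 + 104 = 4555
Weighted proportion = 1999 / 4555 = 0.4388584 → 43.88584%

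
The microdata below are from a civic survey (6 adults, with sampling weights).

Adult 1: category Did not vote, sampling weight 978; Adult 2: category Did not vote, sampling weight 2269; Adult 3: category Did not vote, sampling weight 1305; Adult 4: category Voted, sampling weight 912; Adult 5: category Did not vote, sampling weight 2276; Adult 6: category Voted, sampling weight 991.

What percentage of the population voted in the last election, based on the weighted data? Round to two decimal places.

21.80

Sum of weights for 'Voted' = 912 + 991 = 1903
Total weight = 978 + 2269 + 1305 + 912 + 2276 + 991 = 8731
Weighted proportion = 1903 / 8731 = 0.217959 → 21.7959%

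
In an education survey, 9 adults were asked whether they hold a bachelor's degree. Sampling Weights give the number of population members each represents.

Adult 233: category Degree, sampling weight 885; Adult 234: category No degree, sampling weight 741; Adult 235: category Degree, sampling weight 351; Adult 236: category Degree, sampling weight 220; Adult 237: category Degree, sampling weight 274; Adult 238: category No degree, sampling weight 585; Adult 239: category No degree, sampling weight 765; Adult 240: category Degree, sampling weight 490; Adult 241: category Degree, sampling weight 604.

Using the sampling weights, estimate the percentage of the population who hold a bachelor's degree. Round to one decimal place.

57.5

Sum of weights for 'Degree' = 885 + 351 + 220 + 274 + 490 + 604 = 2824
Total weight = 885 + 741 + 351 + 220 + 274 + 585 + 765 + 490 + 604 = 4915
Weighted proportion = 2824 / 4915 = 0.57456765 → 57.456765%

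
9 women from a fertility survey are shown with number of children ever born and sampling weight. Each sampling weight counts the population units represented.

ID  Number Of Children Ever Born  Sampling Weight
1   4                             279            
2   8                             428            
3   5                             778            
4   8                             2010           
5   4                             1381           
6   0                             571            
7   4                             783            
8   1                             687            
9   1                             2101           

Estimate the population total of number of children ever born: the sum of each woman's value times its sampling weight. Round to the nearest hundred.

36000

Weighted total = 4×279 + 8×428 + 5×778 + 8×2010 + 4×1381 + 0×571 + 4×783 + 1×687 + 1×2101
  = 1116 + 3424 + 3890 + 16080 + 5524 + 0 + 3132 + 687 + 2101 = 35954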